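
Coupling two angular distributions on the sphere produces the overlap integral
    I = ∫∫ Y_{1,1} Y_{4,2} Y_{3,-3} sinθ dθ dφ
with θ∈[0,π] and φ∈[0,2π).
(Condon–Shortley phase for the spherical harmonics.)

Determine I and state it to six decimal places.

0.061558

m-sum 0 ✓  L=8 even ✓  3≤3≤5 ✓
Π(2lᵢ+1) = 3×9×7 = 189
triangle coeff Δ(1,4,3) = 1/252
Σ_t [1,1]: t=1:−1/36 = -1/36
(3j)²=4/63 [(1 4 3; 0 0 0)], sign=+1
Σ_t [0,0]: t=0:+1/1440 = 1/1440
(3j)²=1/252 [(1 4 3; 1 2 -3)], sign=+1
⇒ 4πI² = 1/21
I = (+1)√(1/21/(4π)) = 0.06155813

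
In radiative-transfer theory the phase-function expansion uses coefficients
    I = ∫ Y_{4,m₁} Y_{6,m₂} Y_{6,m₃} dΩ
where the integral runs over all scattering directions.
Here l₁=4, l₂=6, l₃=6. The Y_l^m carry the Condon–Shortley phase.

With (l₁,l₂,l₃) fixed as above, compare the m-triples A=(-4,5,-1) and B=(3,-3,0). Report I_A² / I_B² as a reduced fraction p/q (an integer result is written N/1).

l's match ⇒ only the (l;m) 3-j factors differ between A and B.
A: triangle coeff Δ(4,6,6) = 1/15315300; Σ_t [4,4]: t=4:+1/2903040 = 1/2903040; (3j)²=5/663 [(4 6 6; -4 5 -1)], sign=-1
B: triangle coeff Δ(4,6,6) = 1/15315300; Σ_t [0,1]: t=0:+1/103680 t=1:−1/207360 = 1/207360; (3j)²=21/2431 [(4 6 6; 3 -3 0)], sign=+1
I_A²/I_B² = (5/663)/(21/2431) = 55/63

55/63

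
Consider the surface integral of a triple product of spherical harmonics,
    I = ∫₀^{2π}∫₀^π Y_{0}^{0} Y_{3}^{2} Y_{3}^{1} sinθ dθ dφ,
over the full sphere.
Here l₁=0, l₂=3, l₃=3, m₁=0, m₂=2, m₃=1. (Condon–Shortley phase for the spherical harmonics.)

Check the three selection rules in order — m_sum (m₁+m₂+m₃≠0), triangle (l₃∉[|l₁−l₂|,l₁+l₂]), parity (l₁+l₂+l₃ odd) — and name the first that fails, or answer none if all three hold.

m₁+m₂+m₃ = 0 + 2 + 1 = 3  ✗
triangle: |0−3|=3 ≤ l₃=3 ≤ 0+3=3
parity: l₁+l₂+l₃ = 6 is even

m_sum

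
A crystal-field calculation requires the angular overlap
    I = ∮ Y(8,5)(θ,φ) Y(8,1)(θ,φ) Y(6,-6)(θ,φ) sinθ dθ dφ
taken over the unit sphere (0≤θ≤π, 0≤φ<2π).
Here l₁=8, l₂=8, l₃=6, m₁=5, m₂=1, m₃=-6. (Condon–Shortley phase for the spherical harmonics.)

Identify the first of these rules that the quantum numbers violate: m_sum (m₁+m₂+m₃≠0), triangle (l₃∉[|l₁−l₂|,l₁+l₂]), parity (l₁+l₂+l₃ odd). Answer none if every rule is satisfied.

azimuthal sum: 5 + 1 − 6 = 0  ✓
0 ≤ 6 ≤ 16 (triangle on l)  ✓
L = 8 + 8 + 6 = 22 (even)  ✓

none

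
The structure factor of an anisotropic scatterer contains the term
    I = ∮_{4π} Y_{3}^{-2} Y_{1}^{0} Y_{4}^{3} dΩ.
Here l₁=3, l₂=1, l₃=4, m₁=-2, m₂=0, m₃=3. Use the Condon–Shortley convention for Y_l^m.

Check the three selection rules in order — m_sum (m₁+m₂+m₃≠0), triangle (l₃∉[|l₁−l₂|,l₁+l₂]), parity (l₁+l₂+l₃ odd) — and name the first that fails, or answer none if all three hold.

m₁+m₂+m₃ = -2 + 0 + 3 = 1  ✗
triangle: |3−1|=2 ≤ l₃=4 ≤ 3+1=4
parity: l₁+l₂+l₃ = 8 is even

m_sum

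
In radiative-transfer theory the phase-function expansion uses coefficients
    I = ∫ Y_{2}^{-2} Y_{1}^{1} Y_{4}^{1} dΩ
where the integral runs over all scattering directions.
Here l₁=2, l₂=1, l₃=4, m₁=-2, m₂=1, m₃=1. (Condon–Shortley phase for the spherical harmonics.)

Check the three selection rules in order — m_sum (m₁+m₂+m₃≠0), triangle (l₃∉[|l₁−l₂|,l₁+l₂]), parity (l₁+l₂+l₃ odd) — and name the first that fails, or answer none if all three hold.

triangle

Σmᵢ = 0  ✓
l₃∈[|l₁−l₂|,l₁+l₂]=[1,3], have l₃=4  ✗
Σlᵢ = 7 ⇒ odd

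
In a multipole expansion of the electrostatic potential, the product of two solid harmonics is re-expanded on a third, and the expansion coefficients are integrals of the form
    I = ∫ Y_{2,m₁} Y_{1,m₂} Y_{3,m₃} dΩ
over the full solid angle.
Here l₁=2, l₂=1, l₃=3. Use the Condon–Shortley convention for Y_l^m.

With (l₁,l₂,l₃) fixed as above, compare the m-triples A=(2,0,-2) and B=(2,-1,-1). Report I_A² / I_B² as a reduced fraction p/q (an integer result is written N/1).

l's match ⇒ only the (l;m) 3-j factors differ between A and B.
A: triangle coeff Δ(2,1,3) = 1/105; Σ_t [0,0]: t=0:+1/24 = 1/24; (3j)²=1/21 [(2 1 3; 2 0 -2)], sign=-1
B: triangle coeff Δ(2,1,3) = 1/105; Σ_t [0,0]: t=0:+1/48 = 1/48; (3j)²=1/105 [(2 1 3; 2 -1 -1)], sign=+1
I_A²/I_B² = (1/21)/(1/105) = 5/1

5/1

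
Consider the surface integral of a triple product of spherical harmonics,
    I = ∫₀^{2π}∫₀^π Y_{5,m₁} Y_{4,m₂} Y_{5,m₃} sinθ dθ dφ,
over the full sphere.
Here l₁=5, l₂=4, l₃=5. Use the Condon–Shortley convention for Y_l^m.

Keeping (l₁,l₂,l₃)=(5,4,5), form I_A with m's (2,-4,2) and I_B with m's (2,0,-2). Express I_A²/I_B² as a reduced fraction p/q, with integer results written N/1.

Same 5,4,5: normalisation and zero-m 3j drop out of the ratio.
A: Δ: 4! 6! 4! / 15! → 1/3153150; sum: t=0:+1/20736 = 1/20736; 3j²(5 4 5; 2 -4 2) = Δ·Π!·Σ² = 35/1287  (sign -1)
B: Δ: 4! 6! 4! / 15! → 1/3153150; sum: t=0:+1/20736 t=1:−1/1728 t=2:+1/1920 t=3:−1/25920 = -1/20736; 3j²(5 4 5; 2 0 -2) = Δ·Π!·Σ² = 1/2574  (sign +1)
I_A²/I_B² = (35/1287)/(1/2574) = 70/1

70/1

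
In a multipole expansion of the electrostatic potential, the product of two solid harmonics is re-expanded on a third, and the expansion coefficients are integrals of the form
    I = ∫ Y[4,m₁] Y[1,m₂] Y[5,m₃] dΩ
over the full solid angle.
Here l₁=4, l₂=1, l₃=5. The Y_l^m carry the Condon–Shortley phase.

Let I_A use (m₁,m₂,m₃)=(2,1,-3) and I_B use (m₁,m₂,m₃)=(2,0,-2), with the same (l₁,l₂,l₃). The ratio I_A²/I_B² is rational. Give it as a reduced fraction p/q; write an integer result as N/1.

Same 4,1,5: normalisation and zero-m 3j drop out of the ratio.
A: Δ: 0! 8! 2! / 11! → 1/495; sum: t=0:+1/2880 = 1/2880; 3j²(4 1 5; 2 1 -3) = Δ·Π!·Σ² = 28/495  (sign +1)
B: Δ: 0! 8! 2! / 11! → 1/495; sum: t=0:+1/1440 = 1/1440; 3j²(4 1 5; 2 0 -2) = Δ·Π!·Σ² = 7/165  (sign -1)
I_A²/I_B² = (28/495)/(7/165) = 4/3

4/3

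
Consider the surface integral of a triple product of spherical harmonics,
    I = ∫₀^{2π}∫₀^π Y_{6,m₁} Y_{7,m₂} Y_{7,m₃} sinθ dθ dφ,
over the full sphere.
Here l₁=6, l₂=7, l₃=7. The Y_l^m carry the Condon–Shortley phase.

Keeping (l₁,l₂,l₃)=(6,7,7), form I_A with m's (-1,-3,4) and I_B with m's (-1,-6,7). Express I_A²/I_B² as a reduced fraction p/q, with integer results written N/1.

Shared (l₁,l₂,l₃)=(6,7,7): N and (l;000)² cancel in I_A²/I_B².
A: Δ = 6!·6!·8!/21! = 1/2444321880; Racah Σ t=1..4: t=1:−1/62208000 t=2:+1/8294400 t=3:−1/8709120 t=4:+1/69672960 = 1/248832000; ⇒ 3j(6 7 7; -1 -3 4)² = 7/83980, sgn -1
B: Δ = 6!·6!·8!/21! = 1/2444321880; Racah Σ t=1..1: t=1:−1/3483648000 = -1/3483648000; ⇒ 3j(6 7 7; -1 -6 7)² = 143/12920, sgn -1
I_A²/I_B² = (7/83980)/(143/12920) = 14/1859

14/1859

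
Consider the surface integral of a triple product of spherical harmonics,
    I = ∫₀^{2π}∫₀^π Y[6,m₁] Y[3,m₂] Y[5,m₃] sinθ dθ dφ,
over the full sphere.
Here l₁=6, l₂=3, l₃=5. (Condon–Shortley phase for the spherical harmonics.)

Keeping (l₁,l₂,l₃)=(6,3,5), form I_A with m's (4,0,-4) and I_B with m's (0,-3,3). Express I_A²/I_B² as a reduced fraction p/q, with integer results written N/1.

45/28

l's match ⇒ only the (l;m) 3-j factors differ between A and B.
A: triangle coeff Δ(6,3,5) = 1/675675; Σ_t [1,2]: t=1:−1/60480 t=2:+1/161280 = -1/96768; (3j)²=15/1001 [(6 3 5; 4 0 -4)], sign=+1
B: triangle coeff Δ(6,3,5) = 1/675675; Σ_t [0,0]: t=0:+1/69120 = 1/69120; (3j)²=4/429 [(6 3 5; 0 -3 3)], sign=+1
I_A²/I_B² = (15/1001)/(4/429) = 45/28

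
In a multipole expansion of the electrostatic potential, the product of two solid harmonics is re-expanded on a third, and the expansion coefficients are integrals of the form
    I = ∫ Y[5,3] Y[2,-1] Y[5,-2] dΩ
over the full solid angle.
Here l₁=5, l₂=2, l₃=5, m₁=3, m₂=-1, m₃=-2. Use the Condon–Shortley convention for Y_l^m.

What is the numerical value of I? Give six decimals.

-0.161739

Rules hold: Σm=0, L=12 even, 3≤5≤7.
N = 11·5·11 = 605
Δ = 2!·8!·2!/13! = 1/38610
Racah Σ t=0..2: t=0:+1/2880 t=1:−1/576 t=2:+1/2880 = -1/960
⇒ 3j(5 2 5; 0 0 0)² = 10/429, sgn +1
Racah Σ t=0..1: t=0:+1/2880 t=1:−1/10080 = 1/4032
⇒ 3j(5 2 5; 3 -1 -2)² = 10/429, sgn -1
4πI² = N·(3j₀)²·(3jₘ)² = 500/1521
I = -1·√(0.328731/4π) = -0.16173926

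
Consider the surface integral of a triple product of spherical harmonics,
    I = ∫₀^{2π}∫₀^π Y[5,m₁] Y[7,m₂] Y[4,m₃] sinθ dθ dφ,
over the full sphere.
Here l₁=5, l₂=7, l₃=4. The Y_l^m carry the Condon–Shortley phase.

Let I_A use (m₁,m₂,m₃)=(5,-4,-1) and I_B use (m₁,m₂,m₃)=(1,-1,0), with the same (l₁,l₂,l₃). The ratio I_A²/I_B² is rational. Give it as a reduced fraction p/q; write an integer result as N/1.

225/154

l's match ⇒ only the (l;m) 3-j factors differ between A and B.
A: triangle coeff Δ(5,7,4) = 1/6126120; Σ_t [0,0]: t=0:+1/2903040 = 1/2903040; (3j)²=75/6188 [(5 7 4; 5 -4 -1)], sign=-1
B: triangle coeff Δ(5,7,4) = 1/6126120; Σ_t [2,4]: t=2:+1/138240 t=3:−1/25920 t=4:+1/55296 = -11/829440; (3j)²=11/1326 [(5 7 4; 1 -1 0)], sign=-1
I_A²/I_B² = (75/6188)/(11/1326) = 225/154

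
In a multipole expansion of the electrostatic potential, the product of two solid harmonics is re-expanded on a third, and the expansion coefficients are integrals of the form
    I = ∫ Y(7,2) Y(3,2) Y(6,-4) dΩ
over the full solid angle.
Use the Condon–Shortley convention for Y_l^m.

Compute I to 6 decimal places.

Checks pass: Σm=0; 16 even; l₃=6∈[4,10].
(2·7+1)(2·3+1)(2·6+1) = 1365
Δ: 4! 10! 2! / 17! → 1/2042040
sum: t=1:−1/207360 t=2:+1/57600 t=3:−1/207360 = 1/129600
3j²(7 3 6; 0 0 0) = Δ·Π!·Σ² = 168/12155  (sign +1)
sum: t=3:−1/967680 t=4:+1/8709120 = -1/1088640
3j²(7 3 6; 2 2 -4) = Δ·Π!·Σ² = 800/51051  (sign -1)
combine: 4πI² = 1365·168/12155·800/51051 = 134400/454597
take √, sign -1: I = -0.15338448

-0.153384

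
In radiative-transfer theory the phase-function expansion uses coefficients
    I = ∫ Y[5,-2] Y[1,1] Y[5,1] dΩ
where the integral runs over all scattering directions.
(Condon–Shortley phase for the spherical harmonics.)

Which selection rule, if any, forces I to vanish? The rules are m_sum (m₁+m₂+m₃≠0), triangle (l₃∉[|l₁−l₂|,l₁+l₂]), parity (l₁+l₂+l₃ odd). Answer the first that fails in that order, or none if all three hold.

parity

m₁+m₂+m₃ = -2 + 1 + 1 = 0  ✓
triangle: |5−1|=4 ≤ l₃=5 ≤ 5+1=6  ✓
parity: l₁+l₂+l₃ = 11 is odd  ✗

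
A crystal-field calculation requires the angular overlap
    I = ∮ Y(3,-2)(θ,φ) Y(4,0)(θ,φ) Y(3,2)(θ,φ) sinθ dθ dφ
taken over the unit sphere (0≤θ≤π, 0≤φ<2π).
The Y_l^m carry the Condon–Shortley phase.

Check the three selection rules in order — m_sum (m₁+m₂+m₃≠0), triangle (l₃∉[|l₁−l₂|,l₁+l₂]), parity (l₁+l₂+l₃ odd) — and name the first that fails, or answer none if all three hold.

none

azimuthal sum: -2 + 0 + 2 = 0  ✓
1 ≤ 3 ≤ 7 (triangle on l)  ✓
L = 3 + 4 + 3 = 10 (even)  ✓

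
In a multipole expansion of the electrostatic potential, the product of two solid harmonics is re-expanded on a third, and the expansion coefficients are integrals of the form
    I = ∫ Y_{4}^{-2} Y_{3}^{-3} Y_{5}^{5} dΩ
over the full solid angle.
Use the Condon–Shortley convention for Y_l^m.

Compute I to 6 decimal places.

m-sum 0 ✓  L=12 even ✓  1≤5≤7 ✓
Π(2lᵢ+1) = 9×7×11 = 693
triangle coeff Δ(4,3,5) = 1/180180
Σ_t [0,2]: t=0:+1/576 t=1:−1/144 t=2:+1/576 = -1/288
(3j)²=20/1001 [(4 3 5; 0 0 0)], sign=+1
Σ_t [0,0]: t=0:+1/34560 = 1/34560
(3j)²=5/286 [(4 3 5; -2 -3 5)], sign=+1
⇒ 4πI² = 450/1859
I = (+1)√(450/1859/(4π)) = 0.13879110

0.138791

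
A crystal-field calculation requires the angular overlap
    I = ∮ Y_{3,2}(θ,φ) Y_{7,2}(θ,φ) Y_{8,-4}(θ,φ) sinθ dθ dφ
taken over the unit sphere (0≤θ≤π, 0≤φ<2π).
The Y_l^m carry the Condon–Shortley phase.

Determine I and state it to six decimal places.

m-sum 0 ✓  L=18 even ✓  4≤8≤10 ✓
Π(2lᵢ+1) = 7×15×17 = 1785
triangle coeff Δ(3,7,8) = 1/5290740
Σ_t [0,2]: t=0:+1/7257600 t=1:−1/2073600 t=2:+1/7257600 = -1/4838400
(3j)²=252/20995 [(3 7 8; 0 0 0)], sign=-1
Σ_t [0,1]: t=0:+1/26127360 t=1:−1/23224320 = -1/209018880
(3j)²=275/1058148 [(3 7 8; 2 2 -4)], sign=-1
⇒ 4πI² = 5775/1037153
I = (+1)√(5775/1037153/(4π)) = 0.02104988

0.021050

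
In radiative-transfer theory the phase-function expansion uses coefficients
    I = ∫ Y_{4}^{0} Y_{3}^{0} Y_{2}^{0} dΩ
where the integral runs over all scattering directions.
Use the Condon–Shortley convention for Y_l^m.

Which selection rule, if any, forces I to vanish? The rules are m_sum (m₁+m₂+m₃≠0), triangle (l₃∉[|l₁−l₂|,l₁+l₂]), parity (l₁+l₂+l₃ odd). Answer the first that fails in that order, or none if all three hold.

parity

m₁+m₂+m₃ = 0 + 0 + 0 = 0  ✓
triangle: |4−3|=1 ≤ l₃=2 ≤ 4+3=7  ✓
parity: l₁+l₂+l₃ = 9 is odd  ✗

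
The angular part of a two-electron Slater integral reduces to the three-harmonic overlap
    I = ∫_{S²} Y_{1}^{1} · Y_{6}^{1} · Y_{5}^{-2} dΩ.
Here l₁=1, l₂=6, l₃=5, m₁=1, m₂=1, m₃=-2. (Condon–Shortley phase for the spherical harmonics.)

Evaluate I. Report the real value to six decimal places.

-0.129207

m-sum 0 ✓  L=12 even ✓  5≤5≤7 ✓
Π(2lᵢ+1) = 3×13×11 = 429
triangle coeff Δ(1,6,5) = 1/858
Σ_t [1,1]: t=1:−1/14400 = -1/14400
(3j)²=6/143 [(1 6 5; 0 0 0)], sign=+1
Σ_t [0,0]: t=0:+1/60480 = 1/60480
(3j)²=5/429 [(1 6 5; 1 1 -2)], sign=-1
⇒ 4πI² = 30/143
I = (-1)√(30/143/(4π)) = -0.12920749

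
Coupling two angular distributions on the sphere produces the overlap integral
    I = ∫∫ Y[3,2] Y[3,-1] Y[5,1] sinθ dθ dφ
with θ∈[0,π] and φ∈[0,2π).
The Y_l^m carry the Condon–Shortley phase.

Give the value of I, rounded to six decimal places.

Σmᵢ = 2 ≠ 0, so the φ-integral vanishes; I = 0

0.000000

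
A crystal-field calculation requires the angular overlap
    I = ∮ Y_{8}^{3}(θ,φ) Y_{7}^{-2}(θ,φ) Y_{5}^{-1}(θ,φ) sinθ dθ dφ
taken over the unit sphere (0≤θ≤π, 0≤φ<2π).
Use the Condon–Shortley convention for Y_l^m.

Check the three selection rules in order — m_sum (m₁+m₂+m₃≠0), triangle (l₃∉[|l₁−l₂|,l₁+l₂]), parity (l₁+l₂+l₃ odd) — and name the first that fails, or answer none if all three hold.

none

azimuthal sum: 3 − 2 − 1 = 0  ✓
1 ≤ 5 ≤ 15 (triangle on l)  ✓
L = 8 + 7 + 5 = 20 (even)  ✓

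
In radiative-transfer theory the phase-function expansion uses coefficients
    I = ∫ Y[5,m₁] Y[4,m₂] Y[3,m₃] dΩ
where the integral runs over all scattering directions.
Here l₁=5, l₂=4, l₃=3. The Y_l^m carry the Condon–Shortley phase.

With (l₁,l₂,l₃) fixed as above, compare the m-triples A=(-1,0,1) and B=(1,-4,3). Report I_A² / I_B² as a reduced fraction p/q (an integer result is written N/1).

l's match ⇒ only the (l;m) 3-j factors differ between A and B.
A: triangle coeff Δ(5,4,3) = 1/180180; Σ_t [2,4]: t=2:+1/2304 t=3:−1/216 t=4:+1/384 = -11/6912; (3j)²=11/1638 [(5 4 3; -1 0 1)], sign=-1
B: triangle coeff Δ(5,4,3) = 1/180180; Σ_t [0,0]: t=0:+1/34560 = 1/34560; (3j)²=1/429 [(5 4 3; 1 -4 3)], sign=+1
I_A²/I_B² = (11/1638)/(1/429) = 121/42

121/42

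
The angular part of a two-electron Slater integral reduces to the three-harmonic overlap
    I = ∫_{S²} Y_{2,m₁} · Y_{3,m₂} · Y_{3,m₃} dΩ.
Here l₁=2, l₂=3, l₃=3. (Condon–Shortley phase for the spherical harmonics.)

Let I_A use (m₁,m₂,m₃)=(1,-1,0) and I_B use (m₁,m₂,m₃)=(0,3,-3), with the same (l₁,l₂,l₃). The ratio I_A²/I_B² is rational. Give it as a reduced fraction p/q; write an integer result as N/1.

l's match ⇒ only the (l;m) 3-j factors differ between A and B.
A: triangle coeff Δ(2,3,3) = 1/3780; Σ_t [0,1]: t=0:+1/8 t=1:−1/12 = 1/24; (3j)²=1/210 [(2 3 3; 1 -1 0)], sign=-1
B: triangle coeff Δ(2,3,3) = 1/3780; Σ_t [2,2]: t=2:+1/96 = 1/96; (3j)²=5/84 [(2 3 3; 0 3 -3)], sign=+1
I_A²/I_B² = (1/210)/(5/84) = 2/25

2/25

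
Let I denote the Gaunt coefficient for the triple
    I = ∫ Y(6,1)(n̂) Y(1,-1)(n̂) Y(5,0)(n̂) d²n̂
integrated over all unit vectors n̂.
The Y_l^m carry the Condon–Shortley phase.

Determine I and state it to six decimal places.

Checks pass: Σm=0; 12 even; l₃=5∈[5,7].
(2·6+1)(2·1+1)(2·5+1) = 429
Δ: 2! 10! 0! / 13! → 1/858
sum: t=1:−1/14400 = -1/14400
3j²(6 1 5; 0 0 0) = Δ·Π!·Σ² = 6/143  (sign +1)
sum: t=0:+1/28800 = 1/28800
3j²(6 1 5; 1 -1 0) = Δ·Π!·Σ² = 7/286  (sign -1)
combine: 4πI² = 429·6/143·7/286 = 63/143
take √, sign -1: I = -0.18723944

-0.187239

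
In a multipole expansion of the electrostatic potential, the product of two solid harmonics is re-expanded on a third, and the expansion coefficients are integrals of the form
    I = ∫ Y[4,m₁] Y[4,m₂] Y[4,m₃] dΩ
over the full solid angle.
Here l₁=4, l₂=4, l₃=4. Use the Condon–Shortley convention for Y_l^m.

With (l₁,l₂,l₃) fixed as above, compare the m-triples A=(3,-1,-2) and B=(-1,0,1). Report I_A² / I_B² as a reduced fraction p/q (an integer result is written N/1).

70/81

l's match ⇒ only the (l;m) 3-j factors differ between A and B.
A: triangle coeff Δ(4,4,4) = 1/450450; Σ_t [0,1]: t=0:+1/864 t=1:−1/576 = -1/1728; (3j)²=5/1287 [(4 4 4; 3 -1 -2)], sign=-1
B: triangle coeff Δ(4,4,4) = 1/450450; Σ_t [1,4]: t=1:−1/864 t=2:+1/96 t=3:−1/144 t=4:+1/3456 = 1/384; (3j)²=9/2002 [(4 4 4; -1 0 1)], sign=-1
I_A²/I_B² = (5/1287)/(9/2002) = 70/81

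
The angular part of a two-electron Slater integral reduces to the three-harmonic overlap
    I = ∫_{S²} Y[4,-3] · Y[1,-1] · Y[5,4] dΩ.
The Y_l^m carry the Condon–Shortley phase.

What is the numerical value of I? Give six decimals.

Checks pass: Σm=0; 10 even; l₃=5∈[3,5].
(2·4+1)(2·1+1)(2·5+1) = 297
Δ: 0! 8! 2! / 11! → 1/495
sum: t=0:+1/576 = 1/576
3j²(4 1 5; 0 0 0) = Δ·Π!·Σ² = 5/99  (sign -1)
sum: t=0:+1/10080 = 1/10080
3j²(4 1 5; -3 -1 4) = Δ·Π!·Σ² = 4/55  (sign -1)
combine: 4πI² = 297·5/99·4/55 = 12/11
take √, sign +1: I = 0.29463840

0.294638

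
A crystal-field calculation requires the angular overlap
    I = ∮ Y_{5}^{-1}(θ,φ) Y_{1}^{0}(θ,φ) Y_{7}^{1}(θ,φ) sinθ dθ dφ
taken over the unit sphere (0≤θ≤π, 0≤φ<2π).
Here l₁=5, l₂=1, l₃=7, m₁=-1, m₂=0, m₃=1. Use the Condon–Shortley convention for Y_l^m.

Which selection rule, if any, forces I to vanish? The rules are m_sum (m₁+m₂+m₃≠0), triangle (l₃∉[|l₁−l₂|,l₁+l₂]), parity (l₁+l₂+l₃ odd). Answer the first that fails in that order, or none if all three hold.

triangle

Σmᵢ = 0  ✓
l₃∈[|l₁−l₂|,l₁+l₂]=[4,6], have l₃=7  ✗
Σlᵢ = 13 ⇒ odd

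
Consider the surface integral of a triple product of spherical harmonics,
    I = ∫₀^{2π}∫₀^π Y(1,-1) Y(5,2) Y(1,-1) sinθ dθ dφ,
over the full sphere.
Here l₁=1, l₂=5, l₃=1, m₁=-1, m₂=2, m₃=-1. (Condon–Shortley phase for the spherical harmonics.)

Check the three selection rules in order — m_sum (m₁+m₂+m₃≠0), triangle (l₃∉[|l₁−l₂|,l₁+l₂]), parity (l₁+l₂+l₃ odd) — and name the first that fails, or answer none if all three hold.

triangle

azimuthal sum: -1 + 2 − 1 = 0  ✓
4 ≤ 1 ≤ 6 (triangle on l)  ✗
L = 1 + 5 + 1 = 7 (odd)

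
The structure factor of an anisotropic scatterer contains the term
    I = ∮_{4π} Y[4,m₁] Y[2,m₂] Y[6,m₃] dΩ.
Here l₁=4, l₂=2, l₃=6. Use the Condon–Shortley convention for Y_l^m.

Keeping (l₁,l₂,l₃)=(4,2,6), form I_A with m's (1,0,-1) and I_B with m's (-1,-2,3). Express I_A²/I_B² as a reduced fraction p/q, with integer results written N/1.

5/3

Same 4,2,6: normalisation and zero-m 3j drop out of the ratio.
A: Δ: 0! 8! 4! / 13! → 1/6435; sum: t=0:+1/2880 = 1/2880; 3j²(4 2 6; 1 0 -1) = Δ·Π!·Σ² = 14/429  (sign -1)
B: Δ: 0! 8! 4! / 13! → 1/6435; sum: t=0:+1/17280 = 1/17280; 3j²(4 2 6; -1 -2 3) = Δ·Π!·Σ² = 14/715  (sign -1)
I_A²/I_B² = (14/429)/(14/715) = 5/3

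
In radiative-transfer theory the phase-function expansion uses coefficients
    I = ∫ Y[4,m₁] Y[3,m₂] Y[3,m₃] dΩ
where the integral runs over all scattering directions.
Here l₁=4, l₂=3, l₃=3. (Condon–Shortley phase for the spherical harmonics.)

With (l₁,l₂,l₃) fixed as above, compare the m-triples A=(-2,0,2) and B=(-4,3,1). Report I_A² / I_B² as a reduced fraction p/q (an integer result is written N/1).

1/14

l's match ⇒ only the (l;m) 3-j factors differ between A and B.
A: triangle coeff Δ(4,3,3) = 1/34650; Σ_t [2,3]: t=2:+1/96 t=3:−1/72 = -1/288; (3j)²=1/462 [(4 3 3; -2 0 2)], sign=+1
B: triangle coeff Δ(4,3,3) = 1/34650; Σ_t [4,4]: t=4:+1/1152 = 1/1152; (3j)²=1/33 [(4 3 3; -4 3 1)], sign=+1
I_A²/I_B² = (1/462)/(1/33) = 1/14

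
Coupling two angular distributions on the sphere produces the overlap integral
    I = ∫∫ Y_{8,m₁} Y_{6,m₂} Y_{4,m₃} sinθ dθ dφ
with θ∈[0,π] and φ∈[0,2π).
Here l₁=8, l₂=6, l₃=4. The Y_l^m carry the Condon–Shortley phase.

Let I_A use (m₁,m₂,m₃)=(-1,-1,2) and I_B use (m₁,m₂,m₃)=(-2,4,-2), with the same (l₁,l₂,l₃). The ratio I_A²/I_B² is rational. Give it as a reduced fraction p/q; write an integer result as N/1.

l's match ⇒ only the (l;m) 3-j factors differ between A and B.
A: triangle coeff Δ(8,6,4) = 1/23279256; Σ_t [3,5]: t=3:−1/43545600 t=4:+1/2073600 t=5:−1/1382400 = -23/87091200; (3j)²=2645/554268 [(8 6 4; -1 -1 2)], sign=-1
B: triangle coeff Δ(8,6,4) = 1/23279256; Σ_t [8,10]: t=8:+1/7741440 t=9:−1/43545600 t=10:+1/5225472000 = 139/1306368000; (3j)²=38642/2909907 [(8 6 4; -2 4 -2)], sign=+1
I_A²/I_B² = (2645/554268)/(38642/2909907) = 55545/154568

55545/154568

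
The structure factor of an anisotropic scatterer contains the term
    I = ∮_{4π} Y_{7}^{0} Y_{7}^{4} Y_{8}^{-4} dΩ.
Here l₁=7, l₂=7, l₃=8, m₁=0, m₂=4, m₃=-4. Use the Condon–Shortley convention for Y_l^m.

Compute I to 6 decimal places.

m-sum 0 ✓  L=22 even ✓  0≤8≤14 ✓
Π(2lᵢ+1) = 15×15×17 = 3825
triangle coeff Δ(7,7,8) = 1/22086194130
Σ_t [0,6]: t=0:+1/18289152000 t=1:−1/248832000 t=2:+1/24883200 t=3:−1/11943936 t=4:+1/24883200 t=5:−1/248832000 t=6:+1/18289152000 = -11/975421440
(3j)²=1750/289731 [(7 7 8; 0 0 0)], sign=-1
Σ_t [3,6]: t=3:−1/836075520 t=4:+1/174182400 t=5:−1/248832000 t=6:+1/2612736000 = 19/20901888000
(3j)²=133/50830 [(7 7 8; 0 4 -4)], sign=+1
⇒ 4πI² = 91875/1519817
I = (-1)√(91875/1519817/(4π)) = -0.06935824

-0.069358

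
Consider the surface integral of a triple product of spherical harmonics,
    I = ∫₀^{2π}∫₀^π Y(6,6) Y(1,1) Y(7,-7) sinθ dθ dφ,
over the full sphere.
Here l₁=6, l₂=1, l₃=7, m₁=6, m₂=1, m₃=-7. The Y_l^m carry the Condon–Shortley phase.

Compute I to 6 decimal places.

-0.333779

Rules hold: Σm=0, L=14 even, 5≤7≤7.
N = 13·3·15 = 585
Δ = 0!·12!·2!/15! = 1/1365
Racah Σ t=0..0: t=0:+1/518400 = 1/518400
⇒ 3j(6 1 7; 0 0 0)² = 7/195, sgn -1
Racah Σ t=0..0: t=0:+1/958003200 = 1/958003200
⇒ 3j(6 1 7; 6 1 -7)² = 1/15, sgn +1
4πI² = N·(3j₀)²·(3jₘ)² = 7/5
I = -1·√(1.4/4π) = -0.33377906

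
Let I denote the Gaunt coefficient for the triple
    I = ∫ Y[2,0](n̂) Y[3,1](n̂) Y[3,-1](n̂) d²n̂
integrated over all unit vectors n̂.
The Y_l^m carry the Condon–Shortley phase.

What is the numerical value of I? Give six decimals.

Checks pass: Σm=0; 8 even; l₃=3∈[1,5].
(2·2+1)(2·3+1)(2·3+1) = 245
Δ: 2! 2! 4! / 9! → 1/3780
sum: t=0:+1/24 t=1:−1/4 t=2:+1/24 = -1/6
3j²(2 3 3; 0 0 0) = Δ·Π!·Σ² = 4/105  (sign +1)
sum: t=0:+1/96 t=1:−1/6 t=2:+1/16 = -3/32
3j²(2 3 3; 0 1 -1) = Δ·Π!·Σ² = 3/140  (sign -1)
combine: 4πI² = 245·4/105·3/140 = 1/5
take √, sign -1: I = -0.12615663

-0.126157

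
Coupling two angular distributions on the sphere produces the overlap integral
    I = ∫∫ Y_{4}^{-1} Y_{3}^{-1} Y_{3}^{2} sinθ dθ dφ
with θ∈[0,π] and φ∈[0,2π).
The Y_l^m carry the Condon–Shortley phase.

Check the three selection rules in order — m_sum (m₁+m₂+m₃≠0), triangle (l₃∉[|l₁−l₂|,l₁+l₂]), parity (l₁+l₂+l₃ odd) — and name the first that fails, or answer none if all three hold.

none

Σmᵢ = 0  ✓
l₃∈[|l₁−l₂|,l₁+l₂]=[1,7], have l₃=3  ✓
Σlᵢ = 10 ⇒ even  ✓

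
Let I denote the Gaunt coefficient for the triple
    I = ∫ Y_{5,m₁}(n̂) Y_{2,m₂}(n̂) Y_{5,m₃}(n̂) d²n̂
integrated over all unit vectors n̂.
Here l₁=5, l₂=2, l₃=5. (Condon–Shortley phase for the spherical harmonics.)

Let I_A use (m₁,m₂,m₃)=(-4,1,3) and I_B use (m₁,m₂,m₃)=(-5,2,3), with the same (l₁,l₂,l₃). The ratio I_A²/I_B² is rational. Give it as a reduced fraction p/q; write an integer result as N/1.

l's match ⇒ only the (l;m) 3-j factors differ between A and B.
A: triangle coeff Δ(5,2,5) = 1/38610; Σ_t [1,2]: t=1:−1/80640 t=2:+1/10080 = 1/11520; (3j)²=49/1430 [(5 2 5; -4 1 3)], sign=+1
B: triangle coeff Δ(5,2,5) = 1/38610; Σ_t [2,2]: t=2:+1/161280 = 1/161280; (3j)²=1/143 [(5 2 5; -5 2 3)], sign=+1
I_A²/I_B² = (49/1430)/(1/143) = 49/10

49/10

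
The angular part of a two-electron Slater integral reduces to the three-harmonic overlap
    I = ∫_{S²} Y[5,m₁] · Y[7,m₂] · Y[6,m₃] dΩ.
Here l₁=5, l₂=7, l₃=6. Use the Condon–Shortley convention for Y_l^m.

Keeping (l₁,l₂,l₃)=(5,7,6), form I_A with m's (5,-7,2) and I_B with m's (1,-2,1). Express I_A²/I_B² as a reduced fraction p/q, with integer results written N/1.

7007/17496

Same 5,7,6: normalisation and zero-m 3j drop out of the ratio.
A: Δ: 6! 4! 8! / 19! → 1/174594420; sum: t=0:+1/696729600 = 1/696729600; 3j²(5 7 6; 5 -7 2) = Δ·Π!·Σ² = 7/1938  (sign +1)
B: Δ: 6! 4! 8! / 19! → 1/174594420; sum: t=0:+1/12441600 t=1:−1/414720 t=2:+1/138240 t=3:−1/311040 t=4:+1/5806080 = 1/537600; 3j²(5 7 6; 1 -2 1) = Δ·Π!·Σ² = 2916/323323  (sign -1)
I_A²/I_B² = (7/1938)/(2916/323323) = 7007/17496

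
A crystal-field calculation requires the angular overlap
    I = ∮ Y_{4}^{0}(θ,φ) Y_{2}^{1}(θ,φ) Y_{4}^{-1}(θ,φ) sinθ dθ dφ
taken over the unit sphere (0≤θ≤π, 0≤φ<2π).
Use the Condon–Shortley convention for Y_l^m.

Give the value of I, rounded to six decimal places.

-0.044869

m-sum 0 ✓  L=10 even ✓  2≤4≤6 ✓
Π(2lᵢ+1) = 9×5×9 = 405
triangle coeff Δ(4,2,4) = 1/13860
Σ_t [0,2]: t=0:+1/192 t=1:−1/36 t=2:+1/192 = -5/288
(3j)²=20/693 [(4 2 4; 0 0 0)], sign=-1
Σ_t [1,2]: t=1:−1/72 t=2:+1/96 = -1/288
(3j)²=1/462 [(4 2 4; 0 1 -1)], sign=+1
⇒ 4πI² = 150/5929
I = (-1)√(150/5929/(4π)) = -0.04486937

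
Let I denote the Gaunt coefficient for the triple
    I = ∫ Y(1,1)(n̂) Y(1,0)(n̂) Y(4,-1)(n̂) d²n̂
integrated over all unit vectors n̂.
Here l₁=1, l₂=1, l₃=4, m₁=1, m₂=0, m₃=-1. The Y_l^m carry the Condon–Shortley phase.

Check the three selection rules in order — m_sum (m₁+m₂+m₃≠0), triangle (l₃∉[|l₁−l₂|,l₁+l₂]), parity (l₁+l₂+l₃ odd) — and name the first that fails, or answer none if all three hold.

azimuthal sum: 1 + 0 − 1 = 0  ✓
0 ≤ 4 ≤ 2 (triangle on l)  ✗
L = 1 + 1 + 4 = 6 (even)

triangle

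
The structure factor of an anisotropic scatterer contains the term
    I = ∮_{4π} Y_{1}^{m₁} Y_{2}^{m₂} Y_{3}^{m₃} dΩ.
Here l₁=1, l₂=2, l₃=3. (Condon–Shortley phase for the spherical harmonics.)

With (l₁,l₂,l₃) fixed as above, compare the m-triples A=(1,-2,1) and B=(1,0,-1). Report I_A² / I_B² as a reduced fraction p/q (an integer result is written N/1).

1/6

l's match ⇒ only the (l;m) 3-j factors differ between A and B.
A: triangle coeff Δ(1,2,3) = 1/105; Σ_t [0,0]: t=0:+1/48 = 1/48; (3j)²=1/105 [(1 2 3; 1 -2 1)], sign=+1
B: triangle coeff Δ(1,2,3) = 1/105; Σ_t [0,0]: t=0:+1/8 = 1/8; (3j)²=2/35 [(1 2 3; 1 0 -1)], sign=+1
I_A²/I_B² = (1/105)/(2/35) = 1/6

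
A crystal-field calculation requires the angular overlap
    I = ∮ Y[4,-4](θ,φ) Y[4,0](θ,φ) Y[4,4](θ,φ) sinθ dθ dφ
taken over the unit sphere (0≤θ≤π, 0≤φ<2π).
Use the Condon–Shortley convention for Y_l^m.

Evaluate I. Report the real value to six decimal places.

0.106525

m-sum 0 ✓  L=12 even ✓  0≤4≤8 ✓
Π(2lᵢ+1) = 9×9×9 = 729
triangle coeff Δ(4,4,4) = 1/450450
Σ_t [0,4]: t=0:+1/13824 t=1:−1/216 t=2:+1/64 t=3:−1/216 t=4:+1/13824 = 5/768
(3j)²=18/1001 [(4 4 4; 0 0 0)], sign=+1
Σ_t [4,4]: t=4:+1/13824 = 1/13824
(3j)²=14/1287 [(4 4 4; -4 0 4)], sign=+1
⇒ 4πI² = 2916/20449
I = (+1)√(2916/20449/(4π)) = 0.10652531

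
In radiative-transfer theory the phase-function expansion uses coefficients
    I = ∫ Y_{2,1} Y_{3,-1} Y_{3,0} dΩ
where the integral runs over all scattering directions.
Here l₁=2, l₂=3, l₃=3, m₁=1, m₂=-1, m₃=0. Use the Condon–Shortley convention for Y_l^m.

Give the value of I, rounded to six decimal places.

m-sum 0 ✓  L=8 even ✓  1≤3≤5 ✓
Π(2lᵢ+1) = 5×7×7 = 245
triangle coeff Δ(2,3,3) = 1/3780
Σ_t [0,2]: t=0:+1/24 t=1:−1/4 t=2:+1/24 = -1/6
(3j)²=4/105 [(2 3 3; 0 0 0)], sign=+1
Σ_t [0,1]: t=0:+1/8 t=1:−1/12 = 1/24
(3j)²=1/210 [(2 3 3; 1 -1 0)], sign=-1
⇒ 4πI² = 2/45
I = (-1)√(2/45/(4π)) = -0.05947080

-0.059471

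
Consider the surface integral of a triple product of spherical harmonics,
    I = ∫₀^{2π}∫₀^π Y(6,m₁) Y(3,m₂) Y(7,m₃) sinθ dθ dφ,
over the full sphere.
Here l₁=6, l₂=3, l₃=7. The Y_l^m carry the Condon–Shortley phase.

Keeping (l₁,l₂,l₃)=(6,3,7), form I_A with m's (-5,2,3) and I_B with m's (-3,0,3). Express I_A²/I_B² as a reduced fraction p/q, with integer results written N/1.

Same 6,3,7: normalisation and zero-m 3j drop out of the ratio.
A: Δ: 2! 10! 4! / 17! → 1/2042040; sum: t=1:−1/87091200 t=2:+1/4354560 = 19/87091200; 3j²(6 3 7; -5 2 3) = Δ·Π!·Σ² = 361/37128  (sign +1)
B: Δ: 2! 10! 4! / 17! → 1/2042040; sum: t=0:+1/4354560 t=1:−1/322560 t=2:+1/362880 = -1/8709120; 3j²(6 3 7; -3 0 3) = Δ·Π!·Σ² = 3/68068  (sign -1)
I_A²/I_B² = (361/37128)/(3/68068) = 3971/18

3971/18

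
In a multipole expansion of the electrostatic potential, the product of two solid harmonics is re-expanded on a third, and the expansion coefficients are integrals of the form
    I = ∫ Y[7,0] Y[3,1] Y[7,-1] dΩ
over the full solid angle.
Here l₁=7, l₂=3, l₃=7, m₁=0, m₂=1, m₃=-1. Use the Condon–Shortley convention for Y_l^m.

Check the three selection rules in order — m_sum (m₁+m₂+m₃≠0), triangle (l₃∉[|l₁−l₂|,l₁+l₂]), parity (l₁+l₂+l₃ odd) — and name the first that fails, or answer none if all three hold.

Σmᵢ = 0  ✓
l₃∈[|l₁−l₂|,l₁+l₂]=[4,10], have l₃=7  ✓
Σlᵢ = 17 ⇒ odd  ✗

parity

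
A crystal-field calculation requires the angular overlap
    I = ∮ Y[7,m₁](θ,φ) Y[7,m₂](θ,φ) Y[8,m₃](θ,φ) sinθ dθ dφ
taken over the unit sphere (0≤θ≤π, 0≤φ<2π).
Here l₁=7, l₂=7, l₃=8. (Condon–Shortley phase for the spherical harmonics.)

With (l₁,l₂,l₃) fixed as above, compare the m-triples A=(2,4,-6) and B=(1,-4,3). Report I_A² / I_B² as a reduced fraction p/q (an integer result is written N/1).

32799/3500

Shared (l₁,l₂,l₃)=(7,7,8): N and (l;000)² cancel in I_A²/I_B².
A: Δ = 6!·8!·8!/23! = 1/22086194130; Racah Σ t=3..5: t=3:−1/2090188800 t=4:+1/1219276800 t=5:−1/6967296000 = 29/146313216000; ⇒ 3j(7 7 8; 2 4 -6)² = 841/260015, sgn +1
B: Δ = 6!·8!·8!/23! = 1/22086194130; Racah Σ t=0..3: t=0:+1/746496000 t=1:−1/124416000 t=2:+1/139345920 t=3:−1/1045094400 = -1/2090188800; ⇒ 3j(7 7 8; 1 -4 3)² = 100/289731, sgn +1
I_A²/I_B² = (841/260015)/(100/289731) = 32799/3500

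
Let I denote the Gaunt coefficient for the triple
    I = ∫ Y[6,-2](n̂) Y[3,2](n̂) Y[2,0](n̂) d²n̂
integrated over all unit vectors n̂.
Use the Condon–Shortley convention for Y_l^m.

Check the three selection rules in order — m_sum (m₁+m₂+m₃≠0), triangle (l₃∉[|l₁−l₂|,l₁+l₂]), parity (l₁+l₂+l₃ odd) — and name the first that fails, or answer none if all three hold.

triangle

Σmᵢ = 0  ✓
l₃∈[|l₁−l₂|,l₁+l₂]=[3,9], have l₃=2  ✗
Σlᵢ = 11 ⇒ odd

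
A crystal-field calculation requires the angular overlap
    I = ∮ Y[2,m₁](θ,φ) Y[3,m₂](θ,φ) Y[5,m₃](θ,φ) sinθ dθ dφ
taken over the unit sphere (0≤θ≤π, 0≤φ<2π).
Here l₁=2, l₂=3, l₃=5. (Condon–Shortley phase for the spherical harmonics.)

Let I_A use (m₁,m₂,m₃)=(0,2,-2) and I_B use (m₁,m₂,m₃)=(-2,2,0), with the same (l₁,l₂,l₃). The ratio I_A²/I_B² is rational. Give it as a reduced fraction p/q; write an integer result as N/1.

l's match ⇒ only the (l;m) 3-j factors differ between A and B.
A: triangle coeff Δ(2,3,5) = 1/2310; Σ_t [0,0]: t=0:+1/480 = 1/480; (3j)²=3/110 [(2 3 5; 0 2 -2)], sign=-1
B: triangle coeff Δ(2,3,5) = 1/2310; Σ_t [0,0]: t=0:+1/2880 = 1/2880; (3j)²=1/462 [(2 3 5; -2 2 0)], sign=-1
I_A²/I_B² = (3/110)/(1/462) = 63/5

63/5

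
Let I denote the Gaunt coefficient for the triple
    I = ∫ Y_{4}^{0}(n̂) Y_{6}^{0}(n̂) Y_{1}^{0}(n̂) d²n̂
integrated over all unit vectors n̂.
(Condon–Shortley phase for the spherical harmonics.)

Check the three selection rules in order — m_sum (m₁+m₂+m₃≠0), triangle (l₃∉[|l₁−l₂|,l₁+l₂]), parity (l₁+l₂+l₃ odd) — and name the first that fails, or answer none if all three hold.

m₁+m₂+m₃ = 0 + 0 + 0 = 0  ✓
triangle: |4−6|=2 ≤ l₃=1 ≤ 4+6=10  ✗
parity: l₁+l₂+l₃ = 11 is odd

triangle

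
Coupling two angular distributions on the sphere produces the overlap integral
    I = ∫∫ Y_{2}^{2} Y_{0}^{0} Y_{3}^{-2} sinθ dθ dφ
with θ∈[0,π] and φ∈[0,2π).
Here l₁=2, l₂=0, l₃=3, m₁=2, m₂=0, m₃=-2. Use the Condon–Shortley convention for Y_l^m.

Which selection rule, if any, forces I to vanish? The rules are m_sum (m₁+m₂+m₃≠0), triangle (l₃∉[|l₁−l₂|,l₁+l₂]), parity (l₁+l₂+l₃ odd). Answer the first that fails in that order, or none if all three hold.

azimuthal sum: 2 + 0 − 2 = 0  ✓
2 ≤ 3 ≤ 2 (triangle on l)  ✗
L = 2 + 0 + 3 = 5 (odd)

triangle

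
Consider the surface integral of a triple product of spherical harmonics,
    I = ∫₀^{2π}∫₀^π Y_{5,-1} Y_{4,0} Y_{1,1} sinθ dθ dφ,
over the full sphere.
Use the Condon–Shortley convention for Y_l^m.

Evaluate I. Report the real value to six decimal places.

-0.190188

Rules hold: Σm=0, L=10 even, 1≤1≤9.
N = 11·9·3 = 297
Δ = 8!·2!·0!/11! = 1/495
Racah Σ t=4..4: t=4:+1/576 = 1/576
⇒ 3j(5 4 1; 0 0 0)² = 5/99, sgn -1
Racah Σ t=4..4: t=4:+1/1152 = 1/1152
⇒ 3j(5 4 1; -1 0 1)² = 1/33, sgn +1
4πI² = N·(3j₀)²·(3jₘ)² = 5/11
I = -1·√(0.454545/4π) = -0.19018827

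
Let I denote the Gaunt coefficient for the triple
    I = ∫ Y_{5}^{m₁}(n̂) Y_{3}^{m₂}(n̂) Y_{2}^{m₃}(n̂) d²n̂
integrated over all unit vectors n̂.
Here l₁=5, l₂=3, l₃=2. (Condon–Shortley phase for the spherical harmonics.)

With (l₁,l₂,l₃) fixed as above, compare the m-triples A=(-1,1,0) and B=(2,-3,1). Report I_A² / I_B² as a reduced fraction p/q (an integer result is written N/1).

l's match ⇒ only the (l;m) 3-j factors differ between A and B.
A: triangle coeff Δ(5,3,2) = 1/2310; Σ_t [4,4]: t=4:+1/192 = 1/192; (3j)²=3/77 [(5 3 2; -1 1 0)], sign=+1
B: triangle coeff Δ(5,3,2) = 1/2310; Σ_t [0,0]: t=0:+1/4320 = 1/4320; (3j)²=1/330 [(5 3 2; 2 -3 1)], sign=-1
I_A²/I_B² = (3/77)/(1/330) = 90/7

90/7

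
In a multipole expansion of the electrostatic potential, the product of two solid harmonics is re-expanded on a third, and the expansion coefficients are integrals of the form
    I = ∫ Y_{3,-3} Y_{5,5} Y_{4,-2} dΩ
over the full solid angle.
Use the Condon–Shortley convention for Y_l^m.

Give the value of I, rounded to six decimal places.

0.138791

Rules hold: Σm=0, L=12 even, 2≤4≤8.
N = 7·11·9 = 693
Δ = 4!·2!·6!/13! = 1/180180
Racah Σ t=1..3: t=1:−1/576 t=2:+1/144 t=3:−1/576 = 1/288
⇒ 3j(3 5 4; 0 0 0)² = 20/1001, sgn +1
Racah Σ t=4..4: t=4:+1/34560 = 1/34560
⇒ 3j(3 5 4; -3 5 -2)² = 5/286, sgn +1
4πI² = N·(3j₀)²·(3jₘ)² = 450/1859
I = +1·√(0.242066/4π) = 0.13879110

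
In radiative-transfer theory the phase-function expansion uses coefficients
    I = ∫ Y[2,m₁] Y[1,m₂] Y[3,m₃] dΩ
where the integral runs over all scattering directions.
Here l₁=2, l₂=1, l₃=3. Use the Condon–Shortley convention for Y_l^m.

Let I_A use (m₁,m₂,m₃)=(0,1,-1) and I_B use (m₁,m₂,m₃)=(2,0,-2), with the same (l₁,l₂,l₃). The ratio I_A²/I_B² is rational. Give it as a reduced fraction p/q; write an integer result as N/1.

Shared (l₁,l₂,l₃)=(2,1,3): N and (l;000)² cancel in I_A²/I_B².
A: Δ = 0!·4!·2!/7! = 1/105; Racah Σ t=0..0: t=0:+1/8 = 1/8; ⇒ 3j(2 1 3; 0 1 -1)² = 2/35, sgn +1
B: Δ = 0!·4!·2!/7! = 1/105; Racah Σ t=0..0: t=0:+1/24 = 1/24; ⇒ 3j(2 1 3; 2 0 -2)² = 1/21, sgn -1
I_A²/I_B² = (2/35)/(1/21) = 6/5

6/5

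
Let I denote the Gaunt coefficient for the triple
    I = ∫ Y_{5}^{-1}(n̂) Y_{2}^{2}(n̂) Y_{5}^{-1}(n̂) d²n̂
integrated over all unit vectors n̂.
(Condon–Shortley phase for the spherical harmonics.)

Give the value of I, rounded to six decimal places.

Checks pass: Σm=0; 12 even; l₃=5∈[3,7].
(2·5+1)(2·2+1)(2·5+1) = 605
Δ: 2! 8! 2! / 13! → 1/38610
sum: t=0:+1/2880 t=1:−1/576 t=2:+1/2880 = -1/960
3j²(5 2 5; 0 0 0) = Δ·Π!·Σ² = 10/429  (sign +1)
sum: t=2:+1/2304 = 1/2304
3j²(5 2 5; -1 2 -1) = Δ·Π!·Σ² = 5/143  (sign +1)
combine: 4πI² = 605·10/429·5/143 = 250/507
take √, sign +1: I = 0.19808933

0.198089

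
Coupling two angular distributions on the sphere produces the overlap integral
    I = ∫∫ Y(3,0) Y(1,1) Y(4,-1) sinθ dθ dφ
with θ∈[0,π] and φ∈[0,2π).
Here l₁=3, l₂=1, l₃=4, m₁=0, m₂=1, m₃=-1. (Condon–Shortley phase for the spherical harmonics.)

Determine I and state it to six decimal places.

-0.194664

Checks pass: Σm=0; 8 even; l₃=4∈[2,4].
(2·3+1)(2·1+1)(2·4+1) = 189
Δ: 0! 6! 2! / 9! → 1/252
sum: t=0:+1/36 = 1/36
3j²(3 1 4; 0 0 0) = Δ·Π!·Σ² = 4/63  (sign +1)
sum: t=0:+1/72 = 1/72
3j²(3 1 4; 0 1 -1) = Δ·Π!·Σ² = 5/126  (sign -1)
combine: 4πI² = 189·4/63·5/126 = 10/21
take √, sign -1: I = -0.19466390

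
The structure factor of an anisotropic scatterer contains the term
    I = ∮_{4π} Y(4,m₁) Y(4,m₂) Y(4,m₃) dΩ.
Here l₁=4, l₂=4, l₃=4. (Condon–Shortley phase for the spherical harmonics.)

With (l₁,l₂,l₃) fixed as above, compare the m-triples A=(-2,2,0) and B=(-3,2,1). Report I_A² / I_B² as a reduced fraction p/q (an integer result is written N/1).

121/70

l's match ⇒ only the (l;m) 3-j factors differ between A and B.
A: triangle coeff Δ(4,4,4) = 1/450450; Σ_t [2,4]: t=2:+1/2304 t=3:−1/216 t=4:+1/384 = -11/6912; (3j)²=11/1638 [(4 4 4; -2 2 0)], sign=-1
B: triangle coeff Δ(4,4,4) = 1/450450; Σ_t [3,4]: t=3:−1/864 t=4:+1/576 = 1/1728; (3j)²=5/1287 [(4 4 4; -3 2 1)], sign=-1
I_A²/I_B² = (11/1638)/(5/1287) = 121/70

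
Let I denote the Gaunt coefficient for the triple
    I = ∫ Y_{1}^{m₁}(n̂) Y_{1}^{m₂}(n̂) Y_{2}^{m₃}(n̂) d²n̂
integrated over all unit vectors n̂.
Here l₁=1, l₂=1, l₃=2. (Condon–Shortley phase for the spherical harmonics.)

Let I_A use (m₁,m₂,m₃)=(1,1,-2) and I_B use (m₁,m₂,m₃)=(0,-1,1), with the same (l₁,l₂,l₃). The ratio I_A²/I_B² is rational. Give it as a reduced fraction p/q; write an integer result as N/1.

2/1

Shared (l₁,l₂,l₃)=(1,1,2): N and (l;000)² cancel in I_A²/I_B².
A: Δ = 0!·2!·2!/5! = 1/30; Racah Σ t=0..0: t=0:+1/4 = 1/4; ⇒ 3j(1 1 2; 1 1 -2)² = 1/5, sgn +1
B: Δ = 0!·2!·2!/5! = 1/30; Racah Σ t=0..0: t=0:+1/2 = 1/2; ⇒ 3j(1 1 2; 0 -1 1)² = 1/10, sgn -1
I_A²/I_B² = (1/5)/(1/10) = 2/1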